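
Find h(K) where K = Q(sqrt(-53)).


K = Q(sqrt(-53)). d mod 4 = 3, so D = disc(K) = 4d = -212
h(K) equals the number of primitive reduced positive-definite forms (a, b, c) = a*x^2 + b*x*y + c*y^2 with b^2 - 4ac = D,
where reduced means |b| <= a <= c, with b >= 0 whenever |b| = a or a = c, and primitive means gcd(a, b, c) = 1.
Reduced forces 3a^2 <= |D| = 212, so 1 <= a <= 8; b must have the parity of D, and c = (b^2 - D)/(4a) must be an integer >= a.
Enumerate a = 1..8, b in [-a, a]:
  a=1: (1, 0, 53)  [1]
  a=2: (2, 2, 27)  [1]
  a=3: (3, -2, 18), (3, 2, 18)  [2]
  a=4..5: none
  a=6: (6, -2, 9), (6, 2, 9)  [2]
  a=7..8: none
Total reduced forms: 1 + 1 + 2 + 2 = 6
h = 6

6


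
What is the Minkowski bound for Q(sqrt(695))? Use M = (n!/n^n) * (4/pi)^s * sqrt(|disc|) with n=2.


d = 695, d mod 4 = 3, so disc(K) = 4d = 2780; |disc(K)| = 2780
Real quadratic field, so n = 2, s = r2 = 0, r1 = 2
M = (n!/n^n) * (4/pi)^s * sqrt(|disc(K)|) = (2!/2^2) * (4/pi)^0 * sqrt(2780)
= 0.5 * 1.000000 * 52.725705
= 26.3629

26.3629


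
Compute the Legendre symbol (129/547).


p = 547 is prime, so compute (129/547) with the reciprocity algorithm (Jacobi-symbol steps: pull out 2s via (2/n), flip via reciprocity, reduce):
  reciprocity: (129/547) -> +(547/129)
  reduce: (31/129)
  reciprocity: (31/129) -> +(129/31)
  reduce: (5/31)
  reciprocity: (5/31) -> +(31/5)
  reduce: (1/5)
  (1/5) = 1
Product of signs = 1
(129/547) = 1

1


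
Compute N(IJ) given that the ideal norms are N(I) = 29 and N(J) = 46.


N(IJ) = N(I) * N(J)
= 29 * 46
= 1334

1334


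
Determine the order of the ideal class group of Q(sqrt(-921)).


K = Q(sqrt(-921)). d mod 4 = 3, so D = disc(K) = 4d = -3684
h(K) equals the number of primitive reduced positive-definite forms (a, b, c) = a*x^2 + b*x*y + c*y^2 with b^2 - 4ac = D,
where reduced means |b| <= a <= c, with b >= 0 whenever |b| = a or a = c, and primitive means gcd(a, b, c) = 1.
Reduced forces 3a^2 <= |D| = 3684, so 1 <= a <= 35; b must have the parity of D, and c = (b^2 - D)/(4a) must be an integer >= a.
Enumerate a = 1..35, b in [-a, a]:
  a=1: (1, 0, 921)  [1]
  a=2: (2, 2, 461)  [1]
  a=3: (3, 0, 307)  [1]
  a=4: none
  a=5: (5, -4, 185), (5, 4, 185)  [2]
  a=6: (6, 6, 155)  [1]
  a=7..9: none
  a=10: (10, -6, 93), (10, 6, 93)  [2]
  a=11: (11, -10, 86), (11, 10, 86)  [2]
  a=12..14: none
  a=15: (15, -6, 62), (15, 6, 62)  [2]
  a=16..21: none
  a=22: (22, -10, 43), (22, 10, 43)  [2]
  a=23..24: none
  a=25: (25, -4, 37), (25, 4, 37)  [2]
  a=26..28: none
  a=29: (29, -12, 33), (29, 12, 33)  [2]
  a=30: (30, -6, 31), (30, 6, 31)  [2]
  a=31..35: none
Total reduced forms: 1 + 1 + 1 + 2 + 1 + 2 + 2 + 2 + 2 + 2 + 2 + 2 = 20
h = 20

20


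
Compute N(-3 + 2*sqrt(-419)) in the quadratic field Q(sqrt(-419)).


N(a + b*sqrt(d)) = a^2 - d*b^2
= (-3)^2 - (-419)*(2)^2
= 9 + 1676
= 1685

1685


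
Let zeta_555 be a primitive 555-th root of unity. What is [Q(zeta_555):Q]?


The degree equals Euler's totient phi(555).
555 = 3 * 5 * 37
phi(555) = 288

288


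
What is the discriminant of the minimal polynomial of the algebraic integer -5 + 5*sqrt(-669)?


The element -5 + 5*sqrt(-669) has minimal polynomial:
x^2 + 10*x + 16750
Discriminant = (10)^2 - 4*(16750)
= 100 - 67000
= -66900

-66900


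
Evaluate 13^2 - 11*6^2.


x^2 - d*y^2
= 13^2 - 11*6^2
= 169 - 396
= -227

-227


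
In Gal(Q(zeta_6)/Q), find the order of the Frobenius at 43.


The Frobenius at p in Gal(Q(zeta_n)/Q) = (Z/nZ)* is the class of p, so its order is ord_6(43), the smallest k >= 1 with 43^k = 1 mod 6.
n = 6 = 2 * 3, phi(6) = 2; the order divides phi(n).
Divisors of 2: 1, 2
Repeated squaring mod 6: 43^1 = 1, 43^2 = 1
Test divisors in increasing order:
  k=1: 43^1 = 1 mod 6  <- first divisor giving 1
Order = 1

1


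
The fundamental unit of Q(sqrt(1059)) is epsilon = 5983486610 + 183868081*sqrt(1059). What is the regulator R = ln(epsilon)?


epsilon = 5983486610 + 183868081*sqrt(1059)
= 1.1967e+10
R = ln(1.1967e+10)
= 23.2054

23.2054


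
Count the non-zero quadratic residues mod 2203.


For prime p, the number of non-zero quadratic residues is (p-1)/2.
= (2203-1)/2
= 1101

1101


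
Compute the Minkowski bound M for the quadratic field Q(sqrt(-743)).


d = -743, d mod 4 = 1, so disc(K) = d = -743; |disc(K)| = 743
Imaginary quadratic field, so n = 2, s = r2 = 1, r1 = 0
M = (n!/n^n) * (4/pi)^s * sqrt(|disc(K)|) = (2!/2^2) * (4/pi)^1 * sqrt(743)
= 0.5 * 1.273240 * 27.258026
= 17.3530

17.3530


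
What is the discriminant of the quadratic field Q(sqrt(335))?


For K = Q(sqrt(d)) with d squarefree: disc(K) = d if d = 1 mod 4, and disc(K) = 4d if d = 2 or 3 mod 4.
Here d = 335, and d mod 4 = 3.
d = 3 mod 4, not 1 (O_K = Z[sqrt(d)]), so disc(K) = 4d = 4 * (335) = 1340

1340


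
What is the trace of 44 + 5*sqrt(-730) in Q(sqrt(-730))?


Tr(a + b*sqrt(d)) = (a + b*sqrt(d)) + (a - b*sqrt(d)) = 2a
= 2 * (44)
= 88

88


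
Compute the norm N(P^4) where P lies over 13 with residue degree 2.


N(P^a) = p^(a*f)
= 13^(4*2)
= 13^8
= 815730721

815730721


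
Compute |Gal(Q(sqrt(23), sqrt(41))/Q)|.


The 2 square roots of distinct primes are multiplicatively independent over Q,
so [K:Q] = 2^2 and Gal(K/Q) is isomorphic to (Z/2Z)^2.
|Gal| = 2^2 = 4

4


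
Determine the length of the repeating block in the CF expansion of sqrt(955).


Run the CF algorithm for sqrt(955).
a_0 = floor(sqrt(955)) = 30; set m_0=0, q_0=1.
Recurrence: m' = q*a - m,  q' = (d - m'^2)/q,  a' = floor((a_0 + m')/q').
  step 1: m=30, q=55, a=1
  step 2: m=25, q=6, a=9
  step 3: m=29, q=19, a=3
  step 4: m=28, q=9, a=6
  step 5: m=26, q=31, a=1
  step 6: m=5, q=30, a=1
  step 7: m=25, q=11, a=5
  step 8: m=30, q=5, a=12
  step 9: m=30, q=11, a=5
  step 10: m=25, q=30, a=1
  step 11: m=5, q=31, a=1
  step 12: m=26, q=9, a=6
  step 13: m=28, q=19, a=3
  step 14: m=29, q=6, a=9
  step 15: m=25, q=55, a=1
  step 16: m=30, q=1, a=60
a_16 = 2*a_0 = 60, so the period closes here.
sqrt(955) = [30; 1, 9, 3, 6, 1, 1, 5, 12, 5, 1, 1, 6, 3, 9, 1, 60]
Period length = 16

16


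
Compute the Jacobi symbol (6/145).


Compute (6/145) via quadratic reciprocity:
  pull out 2: (2/145) = +1  (since 145 mod 8 = 1)
  reciprocity: (3/145) -> +(145/3)
  reduce: (1/3)
  (1/3) = 1
Product of signs = 1

1


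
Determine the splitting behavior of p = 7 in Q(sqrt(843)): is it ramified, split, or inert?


K = Q(sqrt(843)). Since d mod 4 = 3, disc(K) = 3372.
Check p | disc: 3372 mod 7 = 5.
p does not divide disc. Compute Legendre symbol (d/p):
3^((7-1)/2) mod 7 = -1
(d/p) = -1, so p is inert: (p) stays prime with e=1, f=2, g=1.
Therefore p is inert.

inert


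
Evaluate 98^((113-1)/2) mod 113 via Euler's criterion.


p = 113 is prime and the exponent is (p-1)/2 = 56, so by Euler's criterion 98^56 = (98/113) = +1 or -1 mod 113.
Compute by square-and-multiply:
  56 = 32 + 16 + 8 (binary 111000)
  Repeated squaring mod 113: 98^1 = 98, 98^2 = 112, 98^4 = 1, 98^8 = 1, 98^16 = 1, 98^32 = 1
  98^56 = 98^32 * 98^16 * 98^8 = 1 * 1 * 1 mod 113
    1 * 1 = 1 = 1 mod 113
    1 * 1 = 1 = 1 mod 113
  98^56 = 1 mod 113
Result 1: 98 is a quadratic residue mod 113.
98^56 mod 113 = 1

1


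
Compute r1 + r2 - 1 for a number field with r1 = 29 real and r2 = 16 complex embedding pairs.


By Dirichlet's unit theorem:
rank = r1 + r2 - 1
= 29 + 16 - 1
= 44

44


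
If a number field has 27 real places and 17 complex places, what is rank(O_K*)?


By Dirichlet's unit theorem:
rank = r1 + r2 - 1
= 27 + 17 - 1
= 43

43


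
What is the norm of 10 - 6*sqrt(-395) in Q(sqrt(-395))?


N(a + b*sqrt(d)) = a^2 - d*b^2
= (10)^2 - (-395)*(-6)^2
= 100 + 14220
= 14320

14320


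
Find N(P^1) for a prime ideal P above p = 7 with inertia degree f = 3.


N(P^a) = p^(a*f)
= 7^(1*3)
= 7^3
= 343

343


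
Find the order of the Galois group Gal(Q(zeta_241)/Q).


|Gal(Q(zeta_241)/Q)| = phi(241)
= 240

240


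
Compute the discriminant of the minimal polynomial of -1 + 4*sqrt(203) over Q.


The element -1 + 4*sqrt(203) has minimal polynomial:
x^2 + 2*x - 3247
Discriminant = (2)^2 - 4*(-3247)
= 4 + 12988
= 12992

12992


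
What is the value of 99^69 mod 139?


p = 139 is prime and the exponent is (p-1)/2 = 69, so by Euler's criterion 99^69 = (99/139) = +1 or -1 mod 139.
Compute by square-and-multiply:
  69 = 64 + 4 + 1 (binary 1000101)
  Repeated squaring mod 139: 99^1 = 99, 99^2 = 71, 99^4 = 37, 99^8 = 118, 99^16 = 24, 99^32 = 20, 99^64 = 122
  99^69 = 99^64 * 99^4 * 99^1 = 122 * 37 * 99 mod 139
    122 * 37 = 4514 = 66 mod 139
    66 * 99 = 6534 = 1 mod 139
  99^69 = 1 mod 139
Result 1: 99 is a quadratic residue mod 139.
99^69 mod 139 = 1

1


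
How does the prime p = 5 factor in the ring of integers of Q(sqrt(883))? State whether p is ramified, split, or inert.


K = Q(sqrt(883)). Since d mod 4 = 3, disc(K) = 3532.
Check p | disc: 3532 mod 5 = 2.
p does not divide disc. Compute Legendre symbol (d/p):
3^((5-1)/2) mod 5 = -1
(d/p) = -1, so p is inert: (p) stays prime with e=1, f=2, g=1.
Therefore p is inert.

inert


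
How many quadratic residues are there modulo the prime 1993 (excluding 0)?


For prime p, the number of non-zero quadratic residues is (p-1)/2.
= (1993-1)/2
= 996

996


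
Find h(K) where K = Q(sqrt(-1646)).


K = Q(sqrt(-1646)). d mod 4 = 2, so D = disc(K) = 4d = -6584
h(K) equals the number of primitive reduced positive-definite forms (a, b, c) = a*x^2 + b*x*y + c*y^2 with b^2 - 4ac = D,
where reduced means |b| <= a <= c, with b >= 0 whenever |b| = a or a = c, and primitive means gcd(a, b, c) = 1.
Reduced forces 3a^2 <= |D| = 6584, so 1 <= a <= 46; b must have the parity of D, and c = (b^2 - D)/(4a) must be an integer >= a.
Enumerate a = 1..46, b in [-a, a]:
  a=1: (1, 0, 1646)  [1]
  a=2: (2, 0, 823)  [1]
  a=3: (3, -2, 549), (3, 2, 549)  [2]
  a=4: none
  a=5: (5, -4, 330), (5, 4, 330)  [2]
  a=6: (6, -4, 275), (6, 4, 275)  [2]
  a=7..8: none
  a=9: (9, -2, 183), (9, 2, 183)  [2]
  a=10: (10, -4, 165), (10, 4, 165)  [2]
  a=11: (11, -4, 150), (11, 4, 150)  [2]
  a=12..14: none
  a=15: (15, -14, 113), (15, -4, 110), (15, 4, 110), (15, 14, 113)  [4]
  a=16..17: none
  a=18: (18, -16, 95), (18, 16, 95)  [2]
  a=19: (19, -16, 90), (19, 16, 90)  [2]
  a=20..21: none
  a=22: (22, -4, 75), (22, 4, 75)  [2]
  a=23..24: none
  a=25: (25, -4, 66), (25, 4, 66)  [2]
  a=26: none
  a=27: (27, -2, 61), (27, 2, 61)  [2]
  a=28: none
  a=29: (29, -12, 58), (29, 12, 58)  [2]
  a=30: (30, -16, 57), (30, -4, 55), (30, 4, 55), (30, 16, 57)  [4]
  a=31: (31, -22, 57), (31, 22, 57)  [2]
  a=32: none
  a=33: (33, -26, 55), (33, -4, 50), (33, 4, 50), (33, 26, 55)  [4]
  a=34..37: none
  a=38: (38, -16, 45), (38, 16, 45)  [2]
  a=39..42: none
  a=43: (43, -34, 45), (43, 34, 45)  [2]
  a=44..46: none
Total reduced forms: 1 + 1 + 2 + 2 + 2 + 2 + 2 + 2 + 4 + 2 + 2 + 2 + 2 + 2 + 2 + 4 + 2 + 4 + 2 + 2 = 44
h = 44

44


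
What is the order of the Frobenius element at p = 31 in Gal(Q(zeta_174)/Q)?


The Frobenius at p in Gal(Q(zeta_n)/Q) = (Z/nZ)* is the class of p, so its order is ord_174(31), the smallest k >= 1 with 31^k = 1 mod 174.
n = 174 = 2 * 3 * 29, phi(174) = 56; the order divides phi(n).
Divisors of 56: 1, 2, 4, 7, 8, 14, 28, 56
Repeated squaring mod 174: 31^1 = 31, 31^2 = 91, 31^4 = 103, 31^8 = 169, 31^16 = 25, 31^32 = 103
Test divisors in increasing order:
  k=1: 31^1 = 31 mod 174
  k=2: 31^2 = 91 mod 174
  k=4: 31^4 = 103 mod 174
  k=7: 31^7 = 103 * 91 * 31 = 157 mod 174
  k=8: 31^8 = 169 mod 174
  k=14: 31^14 = 169 * 103 * 91 = 115 mod 174
  k=28: 31^28 = 25 * 169 * 103 = 1 mod 174  <- first divisor giving 1
Order = 28

28


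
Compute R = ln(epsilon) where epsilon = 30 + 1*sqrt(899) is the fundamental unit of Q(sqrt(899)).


epsilon = 30 + 1*sqrt(899)
= 59.9833
R = ln(59.9833)
= 4.0941

4.0941


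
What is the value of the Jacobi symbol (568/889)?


Compute (568/889) via quadratic reciprocity:
  pull out 2: (2/889) = +1  (since 889 mod 8 = 1)
  pull out 2: (2/889) = +1  (since 889 mod 8 = 1)
  pull out 2: (2/889) = +1  (since 889 mod 8 = 1)
  reciprocity: (71/889) -> +(889/71)
  reduce: (37/71)
  reciprocity: (37/71) -> +(71/37)
  reduce: (34/37)
  pull out 2: (2/37) = -1  (since 37 mod 8 = 5)
  reciprocity: (17/37) -> +(37/17)
  reduce: (3/17)
  reciprocity: (3/17) -> +(17/3)
  reduce: (2/3)
  pull out 2: (2/3) = -1  (since 3 mod 8 = 3)
  (1/3) = 1
Product of signs = 1

1


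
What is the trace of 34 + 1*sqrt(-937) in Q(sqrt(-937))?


Tr(a + b*sqrt(d)) = (a + b*sqrt(d)) + (a - b*sqrt(d)) = 2a
= 2 * (34)
= 68

68


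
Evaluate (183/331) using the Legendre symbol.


p = 331 is prime, so compute (183/331) with the reciprocity algorithm (Jacobi-symbol steps: pull out 2s via (2/n), flip via reciprocity, reduce):
  reciprocity: (183/331) -> -(331/183)
  reduce: (148/183)
  pull out 2: (2/183) = +1  (since 183 mod 8 = 7)
  pull out 2: (2/183) = +1  (since 183 mod 8 = 7)
  reciprocity: (37/183) -> +(183/37)
  reduce: (35/37)
  reciprocity: (35/37) -> +(37/35)
  reduce: (2/35)
  pull out 2: (2/35) = -1  (since 35 mod 8 = 3)
  (1/35) = 1
Product of signs = 1
(183/331) = 1

1


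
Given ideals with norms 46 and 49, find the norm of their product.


N(IJ) = N(I) * N(J)
= 46 * 49
= 2254

2254


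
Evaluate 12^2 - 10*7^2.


x^2 - d*y^2
= 12^2 - 10*7^2
= 144 - 490
= -346

-346


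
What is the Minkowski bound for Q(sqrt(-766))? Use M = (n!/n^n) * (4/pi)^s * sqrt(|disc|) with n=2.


d = -766, d mod 4 = 2, so disc(K) = 4d = -3064; |disc(K)| = 3064
Imaginary quadratic field, so n = 2, s = r2 = 1, r1 = 0
M = (n!/n^n) * (4/pi)^s * sqrt(|disc(K)|) = (2!/2^2) * (4/pi)^1 * sqrt(3064)
= 0.5 * 1.273240 * 55.353410
= 35.2391

35.2391


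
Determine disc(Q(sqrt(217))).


For K = Q(sqrt(d)) with d squarefree: disc(K) = d if d = 1 mod 4, and disc(K) = 4d if d = 2 or 3 mod 4.
Here d = 217, and d mod 4 = 1.
d = 1 mod 4 (O_K = Z[(1+sqrt(d))/2]), so disc(K) = d = 217

217


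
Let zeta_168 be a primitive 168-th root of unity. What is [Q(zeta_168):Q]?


The degree equals Euler's totient phi(168).
168 = 2^3 * 3 * 7
phi(168) = 48

48


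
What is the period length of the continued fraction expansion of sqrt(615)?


Run the CF algorithm for sqrt(615).
a_0 = floor(sqrt(615)) = 24; set m_0=0, q_0=1.
Recurrence: m' = q*a - m,  q' = (d - m'^2)/q,  a' = floor((a_0 + m')/q').
  step 1: m=24, q=39, a=1
  step 2: m=15, q=10, a=3
  step 3: m=15, q=39, a=1
  step 4: m=24, q=1, a=48
a_4 = 2*a_0 = 48, so the period closes here.
sqrt(615) = [24; 1, 3, 1, 48]
Period length = 4

4


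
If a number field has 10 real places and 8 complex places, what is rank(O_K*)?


By Dirichlet's unit theorem:
rank = r1 + r2 - 1
= 10 + 8 - 1
= 17

17


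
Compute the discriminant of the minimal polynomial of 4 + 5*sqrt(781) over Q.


The element 4 + 5*sqrt(781) has minimal polynomial:
x^2 - 8*x - 19509
Discriminant = (-8)^2 - 4*(-19509)
= 64 + 78036
= 78100

78100


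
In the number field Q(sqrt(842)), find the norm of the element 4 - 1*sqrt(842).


N(a + b*sqrt(d)) = a^2 - d*b^2
= (4)^2 - (842)*(-1)^2
= 16 - 842
= -826

-826


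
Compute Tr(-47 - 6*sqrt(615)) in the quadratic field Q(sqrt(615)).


Tr(a + b*sqrt(d)) = (a + b*sqrt(d)) + (a - b*sqrt(d)) = 2a
= 2 * (-47)
= -94

-94


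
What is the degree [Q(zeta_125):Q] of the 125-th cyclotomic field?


The degree equals Euler's totient phi(125).
125 = 5^3
phi(125) = 100

100


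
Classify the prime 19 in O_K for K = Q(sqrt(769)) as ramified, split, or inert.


K = Q(sqrt(769)). Since d mod 4 = 1, disc(K) = 769.
Check p | disc: 769 mod 19 = 9.
p does not divide disc. Compute Legendre symbol (d/p):
9^((19-1)/2) mod 19 = 1
(d/p) = 1, so p splits: (p) = P*P' with e=1, f=1, g=2.
Therefore p is split.

split


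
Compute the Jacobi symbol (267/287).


Compute (267/287) via quadratic reciprocity:
  reciprocity: (267/287) -> -(287/267)
  reduce: (20/267)
  pull out 2: (2/267) = -1  (since 267 mod 8 = 3)
  pull out 2: (2/267) = -1  (since 267 mod 8 = 3)
  reciprocity: (5/267) -> +(267/5)
  reduce: (2/5)
  pull out 2: (2/5) = -1  (since 5 mod 8 = 5)
  (1/5) = 1
Product of signs = 1

1


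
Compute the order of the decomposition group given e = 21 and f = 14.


|D_P| = e * f
= 21 * 14
= 294

294


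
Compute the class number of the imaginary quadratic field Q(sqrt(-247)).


K = Q(sqrt(-247)). d mod 4 = 1, so D = disc(K) = d = -247
h(K) equals the number of primitive reduced positive-definite forms (a, b, c) = a*x^2 + b*x*y + c*y^2 with b^2 - 4ac = D,
where reduced means |b| <= a <= c, with b >= 0 whenever |b| = a or a = c, and primitive means gcd(a, b, c) = 1.
Reduced forces 3a^2 <= |D| = 247, so 1 <= a <= 9; b must have the parity of D, and c = (b^2 - D)/(4a) must be an integer >= a.
Enumerate a = 1..9, b in [-a, a]:
  a=1: (1, 1, 62)  [1]
  a=2: (2, -1, 31), (2, 1, 31)  [2]
  a=3: none
  a=4: (4, -3, 16), (4, 3, 16)  [2]
  a=5..7: none
  a=8: (8, 3, 8)  [1]
  a=9: none
Total reduced forms: 1 + 2 + 2 + 1 = 6
h = 6

6


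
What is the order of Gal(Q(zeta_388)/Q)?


|Gal(Q(zeta_388)/Q)| = phi(388)
= 192

192


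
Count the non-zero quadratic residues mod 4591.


For prime p, the number of non-zero quadratic residues is (p-1)/2.
= (4591-1)/2
= 2295

2295


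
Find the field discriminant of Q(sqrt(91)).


For K = Q(sqrt(d)) with d squarefree: disc(K) = d if d = 1 mod 4, and disc(K) = 4d if d = 2 or 3 mod 4.
Here d = 91, and d mod 4 = 3.
d = 3 mod 4, not 1 (O_K = Z[sqrt(d)]), so disc(K) = 4d = 4 * (91) = 364

364


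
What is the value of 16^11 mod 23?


p = 23 is prime and the exponent is (p-1)/2 = 11, so by Euler's criterion 16^11 = (16/23) = +1 or -1 mod 23.
Compute by square-and-multiply:
  11 = 8 + 2 + 1 (binary 1011)
  Repeated squaring mod 23: 16^1 = 16, 16^2 = 3, 16^4 = 9, 16^8 = 12
  16^11 = 16^8 * 16^2 * 16^1 = 12 * 3 * 16 mod 23
    12 * 3 = 36 = 13 mod 23
    13 * 16 = 208 = 1 mod 23
  16^11 = 1 mod 23
Result 1: 16 is a quadratic residue mod 23.
16^11 mod 23 = 1

1


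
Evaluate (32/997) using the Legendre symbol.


p = 997 is prime, so compute (32/997) with the reciprocity algorithm (Jacobi-symbol steps: pull out 2s via (2/n), flip via reciprocity, reduce):
  pull out 2: (2/997) = -1  (since 997 mod 8 = 5)
  pull out 2: (2/997) = -1  (since 997 mod 8 = 5)
  pull out 2: (2/997) = -1  (since 997 mod 8 = 5)
  pull out 2: (2/997) = -1  (since 997 mod 8 = 5)
  pull out 2: (2/997) = -1  (since 997 mod 8 = 5)
  (1/997) = 1
Product of signs = -1
(32/997) = -1

-1


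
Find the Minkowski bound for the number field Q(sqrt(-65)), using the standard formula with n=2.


d = -65, d mod 4 = 3, so disc(K) = 4d = -260; |disc(K)| = 260
Imaginary quadratic field, so n = 2, s = r2 = 1, r1 = 0
M = (n!/n^n) * (4/pi)^s * sqrt(|disc(K)|) = (2!/2^2) * (4/pi)^1 * sqrt(260)
= 0.5 * 1.273240 * 16.124515
= 10.2652

10.2652


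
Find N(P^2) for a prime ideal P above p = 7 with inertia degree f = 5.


N(P^a) = p^(a*f)
= 7^(2*5)
= 7^10
= 282475249

282475249


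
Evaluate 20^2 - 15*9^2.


x^2 - d*y^2
= 20^2 - 15*9^2
= 400 - 1215
= -815

-815


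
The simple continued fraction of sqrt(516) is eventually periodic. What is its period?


Run the CF algorithm for sqrt(516).
a_0 = floor(sqrt(516)) = 22; set m_0=0, q_0=1.
Recurrence: m' = q*a - m,  q' = (d - m'^2)/q,  a' = floor((a_0 + m')/q').
  step 1: m=22, q=32, a=1
  step 2: m=10, q=13, a=2
  step 3: m=16, q=20, a=1
  step 4: m=4, q=25, a=1
  step 5: m=21, q=3, a=14
  step 6: m=21, q=25, a=1
  step 7: m=4, q=20, a=1
  step 8: m=16, q=13, a=2
  step 9: m=10, q=32, a=1
  step 10: m=22, q=1, a=44
a_10 = 2*a_0 = 44, so the period closes here.
sqrt(516) = [22; 1, 2, 1, 1, 14, 1, 1, 2, 1, 44]
Period length = 10

10


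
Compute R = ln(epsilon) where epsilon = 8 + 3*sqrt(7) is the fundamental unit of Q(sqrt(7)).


epsilon = 8 + 3*sqrt(7)
= 15.9373
R = ln(15.9373)
= 2.7687

2.7687


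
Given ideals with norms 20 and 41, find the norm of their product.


N(IJ) = N(I) * N(J)
= 20 * 41
= 820

820


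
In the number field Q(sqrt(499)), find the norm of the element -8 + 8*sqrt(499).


N(a + b*sqrt(d)) = a^2 - d*b^2
= (-8)^2 - (499)*(8)^2
= 64 - 31936
= -31872

-31872


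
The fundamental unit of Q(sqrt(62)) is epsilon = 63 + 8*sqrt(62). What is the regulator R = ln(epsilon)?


epsilon = 63 + 8*sqrt(62)
= 125.9921
R = ln(125.9921)
= 4.8362

4.8362


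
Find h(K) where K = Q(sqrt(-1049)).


K = Q(sqrt(-1049)). d mod 4 = 3, so D = disc(K) = 4d = -4196
h(K) equals the number of primitive reduced positive-definite forms (a, b, c) = a*x^2 + b*x*y + c*y^2 with b^2 - 4ac = D,
where reduced means |b| <= a <= c, with b >= 0 whenever |b| = a or a = c, and primitive means gcd(a, b, c) = 1.
Reduced forces 3a^2 <= |D| = 4196, so 1 <= a <= 37; b must have the parity of D, and c = (b^2 - D)/(4a) must be an integer >= a.
Enumerate a = 1..37, b in [-a, a]:
  a=1: (1, 0, 1049)  [1]
  a=2: (2, 2, 525)  [1]
  a=3: (3, -2, 350), (3, 2, 350)  [2]
  a=4: none
  a=5: (5, -2, 210), (5, 2, 210)  [2]
  a=6: (6, -2, 175), (6, 2, 175)  [2]
  a=7: (7, -2, 150), (7, 2, 150)  [2]
  a=8: none
  a=9: (9, -4, 117), (9, 4, 117)  [2]
  a=10: (10, -2, 105), (10, 2, 105)  [2]
  a=11..12: none
  a=13: (13, -4, 81), (13, 4, 81)  [2]
  a=14: (14, -2, 75), (14, 2, 75)  [2]
  a=15: (15, -8, 71), (15, -2, 70), (15, 2, 70), (15, 8, 71)  [4]
  a=16..17: none
  a=18: (18, -14, 61), (18, 14, 61)  [2]
  a=19..20: none
  a=21: (21, -16, 53), (21, -2, 50), (21, 2, 50), (21, 16, 53)  [4]
  a=22: none
  a=23: (23, -6, 46), (23, 6, 46)  [2]
  a=24: none
  a=25: (25, -2, 42), (25, 2, 42)  [2]
  a=26: (26, -22, 45), (26, 22, 45)  [2]
  a=27: (27, -4, 39), (27, 4, 39)  [2]
  a=28: none
  a=29: (29, -26, 42), (29, 26, 42)  [2]
  a=30: (30, -22, 39), (30, -2, 35), (30, 2, 35), (30, 22, 39)  [4]
  a=31: (31, -12, 35), (31, 12, 35)  [2]
  a=32..37: none
Total reduced forms: 1 + 1 + 2 + 2 + 2 + 2 + 2 + 2 + 2 + 2 + 4 + 2 + 4 + 2 + 2 + 2 + 2 + 2 + 4 + 2 = 44
h = 44

44


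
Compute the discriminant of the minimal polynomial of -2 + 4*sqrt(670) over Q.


The element -2 + 4*sqrt(670) has minimal polynomial:
x^2 + 4*x - 10716
Discriminant = (4)^2 - 4*(-10716)
= 16 + 42864
= 42880

42880


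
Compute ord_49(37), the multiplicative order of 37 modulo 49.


We want ord_49(37), the smallest k >= 1 with 37^k = 1 mod 49.
n = 49 = 7^2, phi(49) = 42; the order divides phi(n).
Divisors of 42: 1, 2, 3, 6, 7, 14, 21, 42
Repeated squaring mod 49: 37^1 = 37, 37^2 = 46, 37^4 = 9, 37^8 = 32, 37^16 = 44, 37^32 = 25
Test divisors in increasing order:
  k=1: 37^1 = 37 mod 49
  k=2: 37^2 = 46 mod 49
  k=3: 37^3 = 46 * 37 = 36 mod 49
  k=6: 37^6 = 9 * 46 = 22 mod 49
  k=7: 37^7 = 9 * 46 * 37 = 30 mod 49
  k=14: 37^14 = 32 * 9 * 46 = 18 mod 49
  k=21: 37^21 = 44 * 9 * 37 = 1 mod 49  <- first divisor giving 1
Order = 21

21


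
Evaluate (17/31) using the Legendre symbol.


p = 31 is prime, so compute (17/31) with the reciprocity algorithm (Jacobi-symbol steps: pull out 2s via (2/n), flip via reciprocity, reduce):
  reciprocity: (17/31) -> +(31/17)
  reduce: (14/17)
  pull out 2: (2/17) = +1  (since 17 mod 8 = 1)
  reciprocity: (7/17) -> +(17/7)
  reduce: (3/7)
  reciprocity: (3/7) -> -(7/3)
  reduce: (1/3)
  (1/3) = 1
Product of signs = -1
(17/31) = -1

-1


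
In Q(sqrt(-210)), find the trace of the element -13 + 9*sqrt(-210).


Tr(a + b*sqrt(d)) = (a + b*sqrt(d)) + (a - b*sqrt(d)) = 2a
= 2 * (-13)
= -26

-26


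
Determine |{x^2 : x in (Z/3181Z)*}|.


For prime p, the number of non-zero quadratic residues is (p-1)/2.
= (3181-1)/2
= 1590

1590


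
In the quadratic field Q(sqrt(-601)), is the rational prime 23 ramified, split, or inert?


K = Q(sqrt(-601)). Since d mod 4 = 3, disc(K) = -2404.
Check p | disc: -2404 mod 23 = 11.
p does not divide disc. Compute Legendre symbol (d/p):
20^((23-1)/2) mod 23 = -1
(d/p) = -1, so p is inert: (p) stays prime with e=1, f=2, g=1.
Therefore p is inert.

inert


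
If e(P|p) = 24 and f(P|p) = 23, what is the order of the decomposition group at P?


|D_P| = e * f
= 24 * 23
= 552

552


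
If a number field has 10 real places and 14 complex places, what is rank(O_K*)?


By Dirichlet's unit theorem:
rank = r1 + r2 - 1
= 10 + 14 - 1
= 23

23


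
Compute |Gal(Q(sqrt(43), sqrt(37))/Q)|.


The 2 square roots of distinct primes are multiplicatively independent over Q,
so [K:Q] = 2^2 and Gal(K/Q) is isomorphic to (Z/2Z)^2.
|Gal| = 2^2 = 4

4


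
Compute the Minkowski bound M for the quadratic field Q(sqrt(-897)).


d = -897, d mod 4 = 3, so disc(K) = 4d = -3588; |disc(K)| = 3588
Imaginary quadratic field, so n = 2, s = r2 = 1, r1 = 0
M = (n!/n^n) * (4/pi)^s * sqrt(|disc(K)|) = (2!/2^2) * (4/pi)^1 * sqrt(3588)
= 0.5 * 1.273240 * 59.899917
= 38.1335

38.1335


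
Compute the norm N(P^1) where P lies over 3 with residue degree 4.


N(P^a) = p^(a*f)
= 3^(1*4)
= 3^4
= 81

81


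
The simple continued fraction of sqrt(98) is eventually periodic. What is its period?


Run the CF algorithm for sqrt(98).
a_0 = floor(sqrt(98)) = 9; set m_0=0, q_0=1.
Recurrence: m' = q*a - m,  q' = (d - m'^2)/q,  a' = floor((a_0 + m')/q').
  step 1: m=9, q=17, a=1
  step 2: m=8, q=2, a=8
  step 3: m=8, q=17, a=1
  step 4: m=9, q=1, a=18
a_4 = 2*a_0 = 18, so the period closes here.
sqrt(98) = [9; 1, 8, 1, 18]
Period length = 4

4


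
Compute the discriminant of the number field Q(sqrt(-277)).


For K = Q(sqrt(d)) with d squarefree: disc(K) = d if d = 1 mod 4, and disc(K) = 4d if d = 2 or 3 mod 4.
Here d = -277, and d mod 4 = 3.
d = 3 mod 4, not 1 (O_K = Z[sqrt(d)]), so disc(K) = 4d = 4 * (-277) = -1108

-1108


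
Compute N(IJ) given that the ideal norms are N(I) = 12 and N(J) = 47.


N(IJ) = N(I) * N(J)
= 12 * 47
= 564

564


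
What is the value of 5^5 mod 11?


p = 11 is prime and the exponent is (p-1)/2 = 5, so by Euler's criterion 5^5 = (5/11) = +1 or -1 mod 11.
Compute by square-and-multiply:
  5 = 4 + 1 (binary 101)
  Repeated squaring mod 11: 5^1 = 5, 5^2 = 3, 5^4 = 9
  5^5 = 5^4 * 5^1 = 9 * 5 mod 11
    9 * 5 = 45 = 1 mod 11
  5^5 = 1 mod 11
Result 1: 5 is a quadratic residue mod 11.
5^5 mod 11 = 1

1


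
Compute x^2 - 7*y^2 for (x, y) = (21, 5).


x^2 - d*y^2
= 21^2 - 7*5^2
= 441 - 175
= 266

266


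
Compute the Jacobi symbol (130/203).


Compute (130/203) via quadratic reciprocity:
  pull out 2: (2/203) = -1  (since 203 mod 8 = 3)
  reciprocity: (65/203) -> +(203/65)
  reduce: (8/65)
  pull out 2: (2/65) = +1  (since 65 mod 8 = 1)
  pull out 2: (2/65) = +1  (since 65 mod 8 = 1)
  pull out 2: (2/65) = +1  (since 65 mod 8 = 1)
  (1/65) = 1
Product of signs = -1

-1


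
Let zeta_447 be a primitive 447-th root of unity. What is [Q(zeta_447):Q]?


The degree equals Euler's totient phi(447).
447 = 3 * 149
phi(447) = 296

296


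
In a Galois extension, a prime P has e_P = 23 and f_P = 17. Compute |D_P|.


|D_P| = e * f
= 23 * 17
= 391

391


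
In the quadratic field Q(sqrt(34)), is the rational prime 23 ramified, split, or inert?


K = Q(sqrt(34)). Since d mod 4 = 2, disc(K) = 136.
Check p | disc: 136 mod 23 = 21.
p does not divide disc. Compute Legendre symbol (d/p):
11^((23-1)/2) mod 23 = -1
(d/p) = -1, so p is inert: (p) stays prime with e=1, f=2, g=1.
Therefore p is inert.

inert


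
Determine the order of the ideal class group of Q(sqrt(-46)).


K = Q(sqrt(-46)). d mod 4 = 2, so D = disc(K) = 4d = -184
h(K) equals the number of primitive reduced positive-definite forms (a, b, c) = a*x^2 + b*x*y + c*y^2 with b^2 - 4ac = D,
where reduced means |b| <= a <= c, with b >= 0 whenever |b| = a or a = c, and primitive means gcd(a, b, c) = 1.
Reduced forces 3a^2 <= |D| = 184, so 1 <= a <= 7; b must have the parity of D, and c = (b^2 - D)/(4a) must be an integer >= a.
Enumerate a = 1..7, b in [-a, a]:
  a=1: (1, 0, 46)  [1]
  a=2: (2, 0, 23)  [1]
  a=3..4: none
  a=5: (5, -4, 10), (5, 4, 10)  [2]
  a=6..7: none
Total reduced forms: 1 + 1 + 2 = 4
h = 4

4


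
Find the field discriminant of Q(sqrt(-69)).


For K = Q(sqrt(d)) with d squarefree: disc(K) = d if d = 1 mod 4, and disc(K) = 4d if d = 2 or 3 mod 4.
Here d = -69, and d mod 4 = 3.
d = 3 mod 4, not 1 (O_K = Z[sqrt(d)]), so disc(K) = 4d = 4 * (-69) = -276

-276


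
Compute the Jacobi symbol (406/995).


Compute (406/995) via quadratic reciprocity:
  pull out 2: (2/995) = -1  (since 995 mod 8 = 3)
  reciprocity: (203/995) -> -(995/203)
  reduce: (183/203)
  reciprocity: (183/203) -> -(203/183)
  reduce: (20/183)
  pull out 2: (2/183) = +1  (since 183 mod 8 = 7)
  pull out 2: (2/183) = +1  (since 183 mod 8 = 7)
  reciprocity: (5/183) -> +(183/5)
  reduce: (3/5)
  reciprocity: (3/5) -> +(5/3)
  reduce: (2/3)
  pull out 2: (2/3) = -1  (since 3 mod 8 = 3)
  (1/3) = 1
Product of signs = 1

1


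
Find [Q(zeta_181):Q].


The degree equals Euler's totient phi(181).
181 = 181
phi(181) = 180

180


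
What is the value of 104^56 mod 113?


p = 113 is prime and the exponent is (p-1)/2 = 56, so by Euler's criterion 104^56 = (104/113) = +1 or -1 mod 113.
Compute by square-and-multiply:
  56 = 32 + 16 + 8 (binary 111000)
  Repeated squaring mod 113: 104^1 = 104, 104^2 = 81, 104^4 = 7, 104^8 = 49, 104^16 = 28, 104^32 = 106
  104^56 = 104^32 * 104^16 * 104^8 = 106 * 28 * 49 mod 113
    106 * 28 = 2968 = 30 mod 113
    30 * 49 = 1470 = 1 mod 113
  104^56 = 1 mod 113
Result 1: 104 is a quadratic residue mod 113.
104^56 mod 113 = 1

1


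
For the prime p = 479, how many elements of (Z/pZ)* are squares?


For prime p, the number of non-zero quadratic residues is (p-1)/2.
= (479-1)/2
= 239

239


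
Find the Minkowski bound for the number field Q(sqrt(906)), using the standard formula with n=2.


d = 906, d mod 4 = 2, so disc(K) = 4d = 3624; |disc(K)| = 3624
Real quadratic field, so n = 2, s = r2 = 0, r1 = 2
M = (n!/n^n) * (4/pi)^s * sqrt(|disc(K)|) = (2!/2^2) * (4/pi)^0 * sqrt(3624)
= 0.5 * 1.000000 * 60.199668
= 30.0998

30.0998


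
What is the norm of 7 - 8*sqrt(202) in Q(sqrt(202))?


N(a + b*sqrt(d)) = a^2 - d*b^2
= (7)^2 - (202)*(-8)^2
= 49 - 12928
= -12879

-12879


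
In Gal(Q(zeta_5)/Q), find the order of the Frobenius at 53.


The Frobenius at p in Gal(Q(zeta_n)/Q) = (Z/nZ)* is the class of p, so its order is ord_5(53), the smallest k >= 1 with 53^k = 1 mod 5.
n = 5 = 5, phi(5) = 4; the order divides phi(n).
Divisors of 4: 1, 2, 4
Repeated squaring mod 5: 53^1 = 3, 53^2 = 4, 53^4 = 1
Test divisors in increasing order:
  k=1: 53^1 = 3 mod 5
  k=2: 53^2 = 4 mod 5
  k=4: 53^4 = 1 mod 5  <- first divisor giving 1
Order = 4

4


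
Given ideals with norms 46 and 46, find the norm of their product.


N(IJ) = N(I) * N(J)
= 46 * 46
= 2116

2116


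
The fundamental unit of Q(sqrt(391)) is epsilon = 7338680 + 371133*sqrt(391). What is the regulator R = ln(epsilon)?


epsilon = 7338680 + 371133*sqrt(391)
= 1.4677e+07
R = ln(1.4677e+07)
= 16.5018

16.5018


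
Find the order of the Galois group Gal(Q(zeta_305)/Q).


|Gal(Q(zeta_305)/Q)| = phi(305)
= 240

240


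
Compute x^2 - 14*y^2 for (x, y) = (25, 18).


x^2 - d*y^2
= 25^2 - 14*18^2
= 625 - 4536
= -3911

-3911


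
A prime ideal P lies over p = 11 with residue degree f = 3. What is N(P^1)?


N(P^a) = p^(a*f)
= 11^(1*3)
= 11^3
= 1331

1331


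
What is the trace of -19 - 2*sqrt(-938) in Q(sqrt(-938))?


Tr(a + b*sqrt(d)) = (a + b*sqrt(d)) + (a - b*sqrt(d)) = 2a
= 2 * (-19)
= -38

-38


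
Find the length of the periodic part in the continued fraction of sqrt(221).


Run the CF algorithm for sqrt(221).
a_0 = floor(sqrt(221)) = 14; set m_0=0, q_0=1.
Recurrence: m' = q*a - m,  q' = (d - m'^2)/q,  a' = floor((a_0 + m')/q').
  step 1: m=14, q=25, a=1
  step 2: m=11, q=4, a=6
  step 3: m=13, q=13, a=2
  step 4: m=13, q=4, a=6
  step 5: m=11, q=25, a=1
  step 6: m=14, q=1, a=28
a_6 = 2*a_0 = 28, so the period closes here.
sqrt(221) = [14; 1, 6, 2, 6, 1, 28]
Period length = 6

6


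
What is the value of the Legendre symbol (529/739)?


p = 739 is prime, so compute (529/739) with the reciprocity algorithm (Jacobi-symbol steps: pull out 2s via (2/n), flip via reciprocity, reduce):
  reciprocity: (529/739) -> +(739/529)
  reduce: (210/529)
  pull out 2: (2/529) = +1  (since 529 mod 8 = 1)
  reciprocity: (105/529) -> +(529/105)
  reduce: (4/105)
  pull out 2: (2/105) = +1  (since 105 mod 8 = 1)
  pull out 2: (2/105) = +1  (since 105 mod 8 = 1)
  (1/105) = 1
Product of signs = 1
(529/739) = 1

1


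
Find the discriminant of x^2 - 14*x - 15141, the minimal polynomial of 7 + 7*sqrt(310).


The element 7 + 7*sqrt(310) has minimal polynomial:
x^2 - 14*x - 15141
Discriminant = (-14)^2 - 4*(-15141)
= 196 + 60564
= 60760

60760


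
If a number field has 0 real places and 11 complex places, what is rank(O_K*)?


By Dirichlet's unit theorem:
rank = r1 + r2 - 1
= 0 + 11 - 1
= 10

10


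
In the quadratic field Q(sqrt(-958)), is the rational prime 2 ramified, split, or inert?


K = Q(sqrt(-958)). Since d mod 4 = 2, disc(K) = -3832.
Check p | disc: -3832 mod 2 = 0.
p divides disc, so p ramifies: (p) = P^2 with e=2, f=1, g=1.
Therefore p is ramified.

ramified


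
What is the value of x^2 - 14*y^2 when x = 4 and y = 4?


x^2 - d*y^2
= 4^2 - 14*4^2
= 16 - 224
= -208

-208


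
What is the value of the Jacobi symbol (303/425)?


Compute (303/425) via quadratic reciprocity:
  reciprocity: (303/425) -> +(425/303)
  reduce: (122/303)
  pull out 2: (2/303) = +1  (since 303 mod 8 = 7)
  reciprocity: (61/303) -> +(303/61)
  reduce: (59/61)
  reciprocity: (59/61) -> +(61/59)
  reduce: (2/59)
  pull out 2: (2/59) = -1  (since 59 mod 8 = 3)
  (1/59) = 1
Product of signs = -1

-1


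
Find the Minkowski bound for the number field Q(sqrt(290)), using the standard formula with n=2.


d = 290, d mod 4 = 2, so disc(K) = 4d = 1160; |disc(K)| = 1160
Real quadratic field, so n = 2, s = r2 = 0, r1 = 2
M = (n!/n^n) * (4/pi)^s * sqrt(|disc(K)|) = (2!/2^2) * (4/pi)^0 * sqrt(1160)
= 0.5 * 1.000000 * 34.058773
= 17.0294

17.0294


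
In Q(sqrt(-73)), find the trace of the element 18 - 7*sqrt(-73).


Tr(a + b*sqrt(d)) = (a + b*sqrt(d)) + (a - b*sqrt(d)) = 2a
= 2 * (18)
= 36

36


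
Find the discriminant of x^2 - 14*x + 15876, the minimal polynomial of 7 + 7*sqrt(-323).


The element 7 + 7*sqrt(-323) has minimal polynomial:
x^2 - 14*x + 15876
Discriminant = (-14)^2 - 4*(15876)
= 196 - 63504
= -63308

-63308


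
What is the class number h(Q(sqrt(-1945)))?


K = Q(sqrt(-1945)). d mod 4 = 3, so D = disc(K) = 4d = -7780
h(K) equals the number of primitive reduced positive-definite forms (a, b, c) = a*x^2 + b*x*y + c*y^2 with b^2 - 4ac = D,
where reduced means |b| <= a <= c, with b >= 0 whenever |b| = a or a = c, and primitive means gcd(a, b, c) = 1.
Reduced forces 3a^2 <= |D| = 7780, so 1 <= a <= 50; b must have the parity of D, and c = (b^2 - D)/(4a) must be an integer >= a.
Enumerate a = 1..50, b in [-a, a]:
  a=1: (1, 0, 1945)  [1]
  a=2: (2, 2, 973)  [1]
  a=3..4: none
  a=5: (5, 0, 389)  [1]
  a=6: none
  a=7: (7, -2, 278), (7, 2, 278)  [2]
  a=8..9: none
  a=10: (10, 10, 197)  [1]
  a=11..13: none
  a=14: (14, -2, 139), (14, 2, 139)  [2]
  a=15..30: none
  a=31: (31, -30, 70), (31, 30, 70)  [2]
  a=32..34: none
  a=35: (35, -30, 62), (35, 30, 62)  [2]
  a=36: none
  a=37: (37, -8, 53), (37, 8, 53)  [2]
  a=38..40: none
  a=41: (41, -16, 49), (41, 16, 49)  [2]
  a=42..50: none
Total reduced forms: 1 + 1 + 1 + 2 + 1 + 2 + 2 + 2 + 2 + 2 = 16
h = 16

16


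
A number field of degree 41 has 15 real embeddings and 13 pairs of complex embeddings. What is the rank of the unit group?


By Dirichlet's unit theorem:
rank = r1 + r2 - 1
= 15 + 13 - 1
= 27

27


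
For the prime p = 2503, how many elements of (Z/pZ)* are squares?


For prime p, the number of non-zero quadratic residues is (p-1)/2.
= (2503-1)/2
= 1251

1251


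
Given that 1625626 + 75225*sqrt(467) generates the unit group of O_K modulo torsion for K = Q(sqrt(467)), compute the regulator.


epsilon = 1625626 + 75225*sqrt(467)
= 3.2513e+06
R = ln(3.2513e+06)
= 14.9946

14.9946


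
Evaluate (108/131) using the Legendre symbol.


p = 131 is prime, so compute (108/131) with the reciprocity algorithm (Jacobi-symbol steps: pull out 2s via (2/n), flip via reciprocity, reduce):
  pull out 2: (2/131) = -1  (since 131 mod 8 = 3)
  pull out 2: (2/131) = -1  (since 131 mod 8 = 3)
  reciprocity: (27/131) -> -(131/27)
  reduce: (23/27)
  reciprocity: (23/27) -> -(27/23)
  reduce: (4/23)
  pull out 2: (2/23) = +1  (since 23 mod 8 = 7)
  pull out 2: (2/23) = +1  (since 23 mod 8 = 7)
  (1/23) = 1
Product of signs = 1
(108/131) = 1

1


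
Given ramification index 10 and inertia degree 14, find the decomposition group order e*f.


|D_P| = e * f
= 10 * 14
= 140

140


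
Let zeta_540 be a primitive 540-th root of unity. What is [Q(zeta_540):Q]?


The degree equals Euler's totient phi(540).
540 = 2^2 * 3^3 * 5
phi(540) = 144

144


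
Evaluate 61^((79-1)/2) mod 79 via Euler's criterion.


p = 79 is prime and the exponent is (p-1)/2 = 39, so by Euler's criterion 61^39 = (61/79) = +1 or -1 mod 79.
Compute by square-and-multiply:
  39 = 32 + 4 + 2 + 1 (binary 100111)
  Repeated squaring mod 79: 61^1 = 61, 61^2 = 8, 61^4 = 64, 61^8 = 67, 61^16 = 65, 61^32 = 38
  61^39 = 61^32 * 61^4 * 61^2 * 61^1 = 38 * 64 * 8 * 61 mod 79
    38 * 64 = 2432 = 62 mod 79
    62 * 8 = 496 = 22 mod 79
    22 * 61 = 1342 = 78 mod 79
  61^39 = 78 mod 79
Result 78 = p - 1 = -1 mod 79: 61 is a quadratic non-residue mod 79. As a residue in [0, p-1] the value is 78.
61^39 mod 79 = 78

78


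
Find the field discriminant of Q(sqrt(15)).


For K = Q(sqrt(d)) with d squarefree: disc(K) = d if d = 1 mod 4, and disc(K) = 4d if d = 2 or 3 mod 4.
Here d = 15, and d mod 4 = 3.
d = 3 mod 4, not 1 (O_K = Z[sqrt(d)]), so disc(K) = 4d = 4 * (15) = 60

60


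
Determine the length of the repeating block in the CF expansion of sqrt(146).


Run the CF algorithm for sqrt(146).
a_0 = floor(sqrt(146)) = 12; set m_0=0, q_0=1.
Recurrence: m' = q*a - m,  q' = (d - m'^2)/q,  a' = floor((a_0 + m')/q').
  step 1: m=12, q=2, a=12
  step 2: m=12, q=1, a=24
a_2 = 2*a_0 = 24, so the period closes here.
sqrt(146) = [12; 12, 24]
Period length = 2

2


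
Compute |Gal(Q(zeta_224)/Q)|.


|Gal(Q(zeta_224)/Q)| = phi(224)
= 96

96


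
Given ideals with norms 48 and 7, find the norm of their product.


N(IJ) = N(I) * N(J)
= 48 * 7
= 336

336


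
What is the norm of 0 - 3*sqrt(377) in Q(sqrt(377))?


N(a + b*sqrt(d)) = a^2 - d*b^2
= (0)^2 - (377)*(-3)^2
= 0 - 3393
= -3393

-3393


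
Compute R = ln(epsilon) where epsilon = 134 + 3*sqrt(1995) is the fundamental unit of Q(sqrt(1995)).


epsilon = 134 + 3*sqrt(1995)
= 267.9963
R = ln(267.9963)
= 5.5910

5.5910


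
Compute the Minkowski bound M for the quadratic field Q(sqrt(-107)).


d = -107, d mod 4 = 1, so disc(K) = d = -107; |disc(K)| = 107
Imaginary quadratic field, so n = 2, s = r2 = 1, r1 = 0
M = (n!/n^n) * (4/pi)^s * sqrt(|disc(K)|) = (2!/2^2) * (4/pi)^1 * sqrt(107)
= 0.5 * 1.273240 * 10.344080
= 6.5852

6.5852


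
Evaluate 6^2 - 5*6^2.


x^2 - d*y^2
= 6^2 - 5*6^2
= 36 - 180
= -144

-144


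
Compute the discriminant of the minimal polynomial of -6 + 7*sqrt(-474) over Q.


The element -6 + 7*sqrt(-474) has minimal polynomial:
x^2 + 12*x + 23262
Discriminant = (12)^2 - 4*(23262)
= 144 - 93048
= -92904

-92904


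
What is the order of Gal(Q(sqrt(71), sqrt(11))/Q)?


The 2 square roots of distinct primes are multiplicatively independent over Q,
so [K:Q] = 2^2 and Gal(K/Q) is isomorphic to (Z/2Z)^2.
|Gal| = 2^2 = 4

4


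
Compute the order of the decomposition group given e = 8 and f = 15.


|D_P| = e * f
= 8 * 15
= 120

120


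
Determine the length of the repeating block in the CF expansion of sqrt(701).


Run the CF algorithm for sqrt(701).
a_0 = floor(sqrt(701)) = 26; set m_0=0, q_0=1.
Recurrence: m' = q*a - m,  q' = (d - m'^2)/q,  a' = floor((a_0 + m')/q').
  step 1: m=26, q=25, a=2
  step 2: m=24, q=5, a=10
  step 3: m=26, q=5, a=10
  step 4: m=24, q=25, a=2
  step 5: m=26, q=1, a=52
a_5 = 2*a_0 = 52, so the period closes here.
sqrt(701) = [26; 2, 10, 10, 2, 52]
Period length = 5

5
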